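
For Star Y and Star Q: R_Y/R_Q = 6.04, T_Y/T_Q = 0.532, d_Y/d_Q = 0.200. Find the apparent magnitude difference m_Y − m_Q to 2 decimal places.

-4.66

L_Y/L_Q = (6.04)²(0.532)⁴ = 2.922.
F_Y/F_Q = (L_Y/L_Q)/(d_Y/d_Q)² = 2.922/0.04000 = 73.06.
m_Y − m_Q = −2.5 log₁₀(73.06) = -4.66.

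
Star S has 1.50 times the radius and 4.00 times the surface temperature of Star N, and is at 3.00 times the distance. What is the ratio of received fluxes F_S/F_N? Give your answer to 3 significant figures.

L_S/L_N = (R_S/R_N)²(T_S/T_N)⁴ = (1.50)² × (4.00)⁴ = 576.0.
F_S/F_N = (L_S/L_N)/(d_S/d_N)² = 576.0 / (3.00)² = 64.00.

64.0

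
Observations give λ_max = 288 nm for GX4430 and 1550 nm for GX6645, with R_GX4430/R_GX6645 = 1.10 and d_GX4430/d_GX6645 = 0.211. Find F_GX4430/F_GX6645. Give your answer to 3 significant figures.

Wien's law: T_GX4430/T_GX6645 = λ_GX6645/λ_GX4430 = 1550/288 = 5.382.
L_GX4430/L_GX6645 = (R_GX4430/R_GX6645)²(T_GX4430/T_GX6645)⁴ = (1.10)²(5.382)⁴ = 1015.
F_GX4430/F_GX6645 = (L_GX4430/L_GX6645)/(d_GX4430/d_GX6645)² = 1015/(0.211)² = 2.280×10^4.

2.28×10^4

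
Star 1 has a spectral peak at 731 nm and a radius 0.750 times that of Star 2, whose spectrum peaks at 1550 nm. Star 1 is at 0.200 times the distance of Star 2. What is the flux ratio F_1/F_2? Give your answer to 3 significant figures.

Wien's law: T_1/T_2 = λ_2/λ_1 = 1550/731 = 2.120.
L_1/L_2 = (R_1/R_2)²(T_1/T_2)⁴ = (0.750)²(2.120)⁴ = 11.37.
F_1/F_2 = (L_1/L_2)/(d_1/d_2)² = 11.37/(0.200)² = 284.3.

284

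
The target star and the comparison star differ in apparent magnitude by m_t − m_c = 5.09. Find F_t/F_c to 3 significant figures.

0.00920

F_t/F_c = 10^(−(m_t − m_c)/2.5) = 10^(-5.09/2.5) = 10^-2.036 = 0.009204.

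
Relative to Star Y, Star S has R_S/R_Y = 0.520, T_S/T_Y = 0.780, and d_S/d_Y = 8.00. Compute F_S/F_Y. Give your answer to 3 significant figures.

L_S/L_Y = (R_S/R_Y)²(T_S/T_Y)⁴ = (0.520)² × (0.780)⁴ = 0.1001.
F_S/F_Y = (L_S/L_Y)/(d_S/d_Y)² = 0.1001 / (8.00)² = 0.001564.

0.00156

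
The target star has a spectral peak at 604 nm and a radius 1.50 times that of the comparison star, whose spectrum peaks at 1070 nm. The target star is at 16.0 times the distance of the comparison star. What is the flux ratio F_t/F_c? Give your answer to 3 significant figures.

0.0866

Wien's law: T_t/T_c = λ_c/λ_t = 1070/604 = 1.772.
L_t/L_c = (R_t/R_c)²(T_t/T_c)⁴ = (1.50)²(1.772)⁴ = 22.16.
F_t/F_c = (L_t/L_c)/(d_t/d_c)² = 22.16/(16.0)² = 0.08656.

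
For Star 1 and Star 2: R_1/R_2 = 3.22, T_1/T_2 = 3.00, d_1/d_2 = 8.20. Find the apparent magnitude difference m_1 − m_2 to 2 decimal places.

-2.74

L_1/L_2 = (3.22)²(3.00)⁴ = 839.8.
F_1/F_2 = (L_1/L_2)/(d_1/d_2)² = 839.8/67.24 = 12.49.
m_1 − m_2 = −2.5 log₁₀(12.49) = -2.74.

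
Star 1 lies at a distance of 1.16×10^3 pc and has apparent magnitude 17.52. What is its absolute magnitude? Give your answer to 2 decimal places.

7.20

M = m − 5 log₁₀(d/10 pc) = 17.52 − 5 log₁₀(1.16×10^3/10)
  = 17.52 − 5 × 2.064 = 17.52 − 10.32 = 7.20.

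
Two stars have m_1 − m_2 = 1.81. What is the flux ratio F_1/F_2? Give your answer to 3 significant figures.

F_1/F_2 = 10^(−(m_1 − m_2)/2.5) = 10^(-1.81/2.5) = 10^-0.724 = 0.1888.

0.189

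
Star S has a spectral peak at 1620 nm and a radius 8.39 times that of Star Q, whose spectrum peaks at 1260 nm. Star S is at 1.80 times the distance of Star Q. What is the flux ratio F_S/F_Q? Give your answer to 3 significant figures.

Wien's law: T_S/T_Q = λ_Q/λ_S = 1260/1620 = 0.7778.
L_S/L_Q = (R_S/R_Q)²(T_S/T_Q)⁴ = (8.39)²(0.7778)⁴ = 25.76.
F_S/F_Q = (L_S/L_Q)/(d_S/d_Q)² = 25.76/(1.80)² = 7.951.

7.95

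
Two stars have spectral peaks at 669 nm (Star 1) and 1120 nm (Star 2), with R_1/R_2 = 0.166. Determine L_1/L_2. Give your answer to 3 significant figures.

0.216

Wien's law gives T ∝ 1/λ_max, so T_1/T_2 = λ_2/λ_1 = 1120/669 = 1.674.
Then L ∝ R²T⁴ gives L_1/L_2 = (0.166)² × (1.674)⁴ = 0.02756 × 7.855 = 0.2165.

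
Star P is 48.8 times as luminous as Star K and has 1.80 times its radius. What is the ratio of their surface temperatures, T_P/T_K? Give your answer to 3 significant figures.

1.97

L ∝ R²T⁴ gives T ∝ (L/R²)^(1/4), so
T_P/T_K = (48.8 / 1.80²)^(1/4) = (15.06)^(1/4) = 1.970.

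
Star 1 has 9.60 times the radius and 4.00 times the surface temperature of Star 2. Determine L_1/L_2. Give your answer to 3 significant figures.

From the Stefan–Boltzmann law, L ∝ R²T⁴, so
L_1/L_2 = (R_1/R_2)² (T_1/T_2)⁴ = (9.60)² × (4.00)⁴ = 92.16 × 256.0 = 2.359×10^4.

2.36×10^4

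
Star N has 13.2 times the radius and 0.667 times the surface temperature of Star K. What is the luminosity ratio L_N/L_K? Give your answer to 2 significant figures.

From the Stefan–Boltzmann law, L ∝ R²T⁴, so
L_N/L_K = (R_N/R_K)² (T_N/T_K)⁴ = (13.2)² × (0.667)⁴ = 174.2 × 0.1979 = 34.49.

34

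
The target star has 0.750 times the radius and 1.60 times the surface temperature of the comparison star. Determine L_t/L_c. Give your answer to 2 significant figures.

From the Stefan–Boltzmann law, L ∝ R²T⁴, so
L_t/L_c = (R_t/R_c)² (T_t/T_c)⁴ = (0.750)² × (1.60)⁴ = 0.5625 × 6.554 = 3.686.

3.7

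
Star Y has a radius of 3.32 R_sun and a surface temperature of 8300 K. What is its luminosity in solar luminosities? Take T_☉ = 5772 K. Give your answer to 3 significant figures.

L/L_☉ = (R/R_☉)² (T/T_☉)⁴ = (3.32)² × (8300/5772)⁴
       = 11.02 × (1.438)⁴ = 11.02 × 4.276 = 47.13.

47.1 solar luminosities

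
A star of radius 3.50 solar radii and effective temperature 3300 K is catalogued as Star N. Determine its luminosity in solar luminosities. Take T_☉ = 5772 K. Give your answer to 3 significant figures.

1.31 solar luminosities

L/L_☉ = (R/R_☉)² (T/T_☉)⁴ = (3.50)² × (3300/5772)⁴
       = 12.25 × (0.5717)⁴ = 12.25 × 0.1068 = 1.309.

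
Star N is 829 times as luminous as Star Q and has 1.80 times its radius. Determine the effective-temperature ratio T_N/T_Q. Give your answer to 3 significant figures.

4.00

L ∝ R²T⁴ gives T ∝ (L/R²)^(1/4), so
T_N/T_Q = (829 / 1.80²)^(1/4) = (255.9)^(1/4) = 3.999.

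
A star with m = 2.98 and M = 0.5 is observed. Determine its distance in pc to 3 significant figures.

31.3 pc

m − M = 5 log₁₀(d/10 pc)
2.98 − (0.5) = 2.48 = 5 log₁₀(d/10)
d = 10 × 10^(2.48/5) = 10 × 10^0.496 = 31.33 pc.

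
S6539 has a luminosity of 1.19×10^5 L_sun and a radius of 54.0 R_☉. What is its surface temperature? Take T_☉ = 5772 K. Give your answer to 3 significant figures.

T/T_☉ = (L/L_☉)^(1/4) / (R/R_☉)^(1/2)
T = 5772 × (1.19×10^5)^(1/4) / √(54.0) = 5772 × 18.57 / 7.348 = 1.459×10^4 K.

1.46×10^4 K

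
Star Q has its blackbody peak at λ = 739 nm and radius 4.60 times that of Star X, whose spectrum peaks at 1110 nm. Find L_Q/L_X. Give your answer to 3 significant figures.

108

Wien's law gives T ∝ 1/λ_max, so T_Q/T_X = λ_X/λ_Q = 1110/739 = 1.502.
Then L ∝ R²T⁴ gives L_Q/L_X = (4.60)² × (1.502)⁴ = 21.16 × 5.090 = 107.7.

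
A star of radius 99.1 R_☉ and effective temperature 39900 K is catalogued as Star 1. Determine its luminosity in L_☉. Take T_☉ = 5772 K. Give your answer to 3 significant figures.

L/L_☉ = (R/R_☉)² (T/T_☉)⁴ = (99.1)² × (39900/5772)⁴
       = 9821 × (6.913)⁴ = 9821 × 2283 = 2.243×10^7.

2.24×10^7 L_☉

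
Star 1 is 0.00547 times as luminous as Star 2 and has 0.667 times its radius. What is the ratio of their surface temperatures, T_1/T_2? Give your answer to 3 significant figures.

0.333

L ∝ R²T⁴ gives T ∝ (L/R²)^(1/4), so
T_1/T_2 = (0.00547 / 0.667²)^(1/4) = (0.01230)^(1/4) = 0.3330.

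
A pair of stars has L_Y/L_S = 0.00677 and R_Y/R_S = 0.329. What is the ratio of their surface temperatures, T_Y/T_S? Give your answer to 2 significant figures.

0.50

L ∝ R²T⁴ gives T ∝ (L/R²)^(1/4), so
T_Y/T_S = (0.00677 / 0.329²)^(1/4) = (0.06255)^(1/4) = 0.5001.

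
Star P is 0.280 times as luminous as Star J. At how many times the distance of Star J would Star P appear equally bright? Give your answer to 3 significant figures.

Equal flux requires L_P/d_P² = L_J/d_J², so d_P/d_J = √(L_P/L_J)
= √(0.280) = 0.5292.

0.529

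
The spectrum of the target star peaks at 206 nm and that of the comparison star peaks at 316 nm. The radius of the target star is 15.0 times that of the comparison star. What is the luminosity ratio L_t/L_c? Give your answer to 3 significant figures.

Wien's law gives T ∝ 1/λ_max, so T_t/T_c = λ_c/λ_t = 316/206 = 1.534.
Then L ∝ R²T⁴ gives L_t/L_c = (15.0)² × (1.534)⁴ = 225.0 × 5.537 = 1246.

1.25×10^3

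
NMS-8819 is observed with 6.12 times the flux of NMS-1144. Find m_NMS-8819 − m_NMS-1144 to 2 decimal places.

-1.97

m_NMS-8819 − m_NMS-1144 = −2.5 log₁₀(F_NMS-8819/F_NMS-1144) = −2.5 log₁₀(6.12) = −2.5 × (0.787) = -1.967.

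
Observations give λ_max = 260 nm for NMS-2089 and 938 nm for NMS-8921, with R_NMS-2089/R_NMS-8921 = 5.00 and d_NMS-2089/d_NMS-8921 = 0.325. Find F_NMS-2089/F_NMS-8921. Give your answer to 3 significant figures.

Wien's law: T_NMS-2089/T_NMS-8921 = λ_NMS-8921/λ_NMS-2089 = 938/260 = 3.608.
L_NMS-2089/L_NMS-8921 = (R_NMS-2089/R_NMS-8921)²(T_NMS-2089/T_NMS-8921)⁴ = (5.00)²(3.608)⁴ = 4235.
F_NMS-2089/F_NMS-8921 = (L_NMS-2089/L_NMS-8921)/(d_NMS-2089/d_NMS-8921)² = 4235/(0.325)² = 4.010×10^4.

4.01×10^4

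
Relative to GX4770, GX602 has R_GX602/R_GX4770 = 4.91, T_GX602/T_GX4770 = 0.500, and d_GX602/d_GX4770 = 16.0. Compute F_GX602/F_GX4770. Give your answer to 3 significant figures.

0.00589

L_GX602/L_GX4770 = (R_GX602/R_GX4770)²(T_GX602/T_GX4770)⁴ = (4.91)² × (0.500)⁴ = 1.507.
F_GX602/F_GX4770 = (L_GX602/L_GX4770)/(d_GX602/d_GX4770)² = 1.507 / (16.0)² = 0.005886.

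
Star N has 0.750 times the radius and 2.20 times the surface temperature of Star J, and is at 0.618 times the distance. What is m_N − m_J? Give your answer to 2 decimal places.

L_N/L_J = (0.750)²(2.20)⁴ = 13.18.
F_N/F_J = (L_N/L_J)/(d_N/d_J)² = 13.18/0.3819 = 34.50.
m_N − m_J = −2.5 log₁₀(34.50) = -3.84.

-3.84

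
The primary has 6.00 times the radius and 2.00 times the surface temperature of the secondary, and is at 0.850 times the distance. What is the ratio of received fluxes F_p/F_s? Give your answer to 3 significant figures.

797

L_p/L_s = (R_p/R_s)²(T_p/T_s)⁴ = (6.00)² × (2.00)⁴ = 576.0.
F_p/F_s = (L_p/L_s)/(d_p/d_s)² = 576.0 / (0.850)² = 797.2.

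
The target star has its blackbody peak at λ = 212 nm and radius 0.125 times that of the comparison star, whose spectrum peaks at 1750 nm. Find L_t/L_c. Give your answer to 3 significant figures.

Wien's law gives T ∝ 1/λ_max, so T_t/T_c = λ_c/λ_t = 1750/212 = 8.255.
Then L ∝ R²T⁴ gives L_t/L_c = (0.125)² × (8.255)⁴ = 0.01562 × 4643 = 72.55.

72.5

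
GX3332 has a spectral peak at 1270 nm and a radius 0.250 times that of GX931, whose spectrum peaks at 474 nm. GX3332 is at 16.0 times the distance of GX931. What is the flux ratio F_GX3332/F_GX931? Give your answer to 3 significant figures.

4.74×10^-6

Wien's law: T_GX3332/T_GX931 = λ_GX931/λ_GX3332 = 474/1270 = 0.3732.
L_GX3332/L_GX931 = (R_GX3332/R_GX931)²(T_GX3332/T_GX931)⁴ = (0.250)²(0.3732)⁴ = 0.001213.
F_GX3332/F_GX931 = (L_GX3332/L_GX931)/(d_GX3332/d_GX931)² = 0.001213/(16.0)² = 4.737×10^-6.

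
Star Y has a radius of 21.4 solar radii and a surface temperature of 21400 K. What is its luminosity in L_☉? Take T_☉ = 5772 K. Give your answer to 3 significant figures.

L/L_☉ = (R/R_☉)² (T/T_☉)⁴ = (21.4)² × (21400/5772)⁴
       = 458.0 × (3.708)⁴ = 458.0 × 189.0 = 8.653×10^4.

8.65×10^4 L_☉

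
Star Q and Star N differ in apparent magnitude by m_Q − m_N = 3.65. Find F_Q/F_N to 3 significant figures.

F_Q/F_N = 10^(−(m_Q − m_N)/2.5) = 10^(-3.65/2.5) = 10^-1.460 = 0.03467.

0.0347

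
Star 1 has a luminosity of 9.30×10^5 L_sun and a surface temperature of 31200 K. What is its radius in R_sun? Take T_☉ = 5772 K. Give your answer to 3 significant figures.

R/R_☉ = √(L/L_☉) / (T/T_☉)² = √(9.30×10^5) / (5.405)²
       = 964.4 / 29.22 = 33.01.

33.0 R_sun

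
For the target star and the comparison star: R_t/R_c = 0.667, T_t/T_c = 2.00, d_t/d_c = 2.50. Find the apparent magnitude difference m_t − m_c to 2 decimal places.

L_t/L_c = (0.667)²(2.00)⁴ = 7.118.
F_t/F_c = (L_t/L_c)/(d_t/d_c)² = 7.118/6.250 = 1.139.
m_t − m_c = −2.5 log₁₀(1.139) = -0.14.

-0.14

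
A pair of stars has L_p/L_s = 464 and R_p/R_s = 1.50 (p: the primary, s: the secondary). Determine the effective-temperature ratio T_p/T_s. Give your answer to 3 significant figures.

L ∝ R²T⁴ gives T ∝ (L/R²)^(1/4), so
T_p/T_s = (464 / 1.50²)^(1/4) = (206.2)^(1/4) = 3.790.

3.79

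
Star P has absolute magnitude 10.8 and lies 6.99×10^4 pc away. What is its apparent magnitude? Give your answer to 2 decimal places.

m = M + 5 log₁₀(d/10 pc) = 10.8 + 5 log₁₀(6.99×10^4/10)
  = 10.8 + 5 × 3.844 = 10.8 + 19.22 = 30.02.

30.02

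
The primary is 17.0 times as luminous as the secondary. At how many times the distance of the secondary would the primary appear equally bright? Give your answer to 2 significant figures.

4.1

Equal flux requires L_p/d_p² = L_s/d_s², so d_p/d_s = √(L_p/L_s)
= √(17.0) = 4.123.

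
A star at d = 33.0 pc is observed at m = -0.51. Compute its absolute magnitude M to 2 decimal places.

-3.10

M = m − 5 log₁₀(d/10 pc) = -0.51 − 5 log₁₀(33.0/10)
  = -0.51 − 5 × 0.519 = -0.51 − 2.59 = -3.10.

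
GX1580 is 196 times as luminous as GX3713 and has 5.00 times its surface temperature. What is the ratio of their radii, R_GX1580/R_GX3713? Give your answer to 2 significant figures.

0.56

L ∝ R²T⁴ gives R ∝ √L / T², so
R_GX1580/R_GX3713 = √(196) / (5.00)² = 14.00 / 25.00 = 0.5600.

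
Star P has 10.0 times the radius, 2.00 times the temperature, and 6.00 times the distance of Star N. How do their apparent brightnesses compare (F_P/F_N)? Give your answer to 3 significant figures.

44.4

L_P/L_N = (R_P/R_N)²(T_P/T_N)⁴ = (10.0)² × (2.00)⁴ = 1600.
F_P/F_N = (L_P/L_N)/(d_P/d_N)² = 1600 / (6.00)² = 44.44.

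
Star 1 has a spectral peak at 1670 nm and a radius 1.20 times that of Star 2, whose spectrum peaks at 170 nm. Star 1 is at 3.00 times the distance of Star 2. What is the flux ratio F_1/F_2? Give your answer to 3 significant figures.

1.72×10^-5

Wien's law: T_1/T_2 = λ_2/λ_1 = 170/1670 = 0.1018.
L_1/L_2 = (R_1/R_2)²(T_1/T_2)⁴ = (1.20)²(0.1018)⁴ = 1.546×10^-4.
F_1/F_2 = (L_1/L_2)/(d_1/d_2)² = 1.546×10^-4/(3.00)² = 1.718×10^-5.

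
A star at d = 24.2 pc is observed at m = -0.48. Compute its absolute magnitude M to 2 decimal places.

-2.40

M = m − 5 log₁₀(d/10 pc) = -0.48 − 5 log₁₀(24.2/10)
  = -0.48 − 5 × 0.384 = -0.48 − 1.92 = -2.40.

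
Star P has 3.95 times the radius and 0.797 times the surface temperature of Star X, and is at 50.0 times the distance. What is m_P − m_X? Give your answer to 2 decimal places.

6.50

L_P/L_X = (3.95)²(0.797)⁴ = 6.295.
F_P/F_X = (L_P/L_X)/(d_P/d_X)² = 6.295/2500 = 0.002518.
m_P − m_X = −2.5 log₁₀(0.002518) = 6.50.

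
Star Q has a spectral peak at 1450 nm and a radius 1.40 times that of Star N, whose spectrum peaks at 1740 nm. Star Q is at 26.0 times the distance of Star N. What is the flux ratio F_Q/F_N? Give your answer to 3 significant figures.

Wien's law: T_Q/T_N = λ_N/λ_Q = 1740/1450 = 1.200.
L_Q/L_N = (R_Q/R_N)²(T_Q/T_N)⁴ = (1.40)²(1.200)⁴ = 4.064.
F_Q/F_N = (L_Q/L_N)/(d_Q/d_N)² = 4.064/(26.0)² = 0.006012.

0.00601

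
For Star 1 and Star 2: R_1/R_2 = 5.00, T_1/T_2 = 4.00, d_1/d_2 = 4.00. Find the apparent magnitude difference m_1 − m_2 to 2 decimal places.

L_1/L_2 = (5.00)²(4.00)⁴ = 6400.
F_1/F_2 = (L_1/L_2)/(d_1/d_2)² = 6400/16.00 = 400.0.
m_1 − m_2 = −2.5 log₁₀(400.0) = -6.51.

-6.51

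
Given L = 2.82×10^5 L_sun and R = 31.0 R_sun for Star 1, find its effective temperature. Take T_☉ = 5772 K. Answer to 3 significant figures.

2.39×10^4 K

T/T_☉ = (L/L_☉)^(1/4) / (R/R_☉)^(1/2)
T = 5772 × (2.82×10^5)^(1/4) / √(31.0) = 5772 × 23.04 / 5.568 = 2.389×10^4 K.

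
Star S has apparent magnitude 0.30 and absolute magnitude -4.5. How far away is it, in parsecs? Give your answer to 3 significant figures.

91.2 pc

m − M = 5 log₁₀(d/10 pc)
0.30 − (-4.5) = 4.80 = 5 log₁₀(d/10)
d = 10 × 10^(4.80/5) = 10 × 10^0.960 = 91.20 pc.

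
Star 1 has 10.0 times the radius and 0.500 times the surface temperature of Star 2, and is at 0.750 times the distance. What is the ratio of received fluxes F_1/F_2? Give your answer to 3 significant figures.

L_1/L_2 = (R_1/R_2)²(T_1/T_2)⁴ = (10.0)² × (0.500)⁴ = 6.250.
F_1/F_2 = (L_1/L_2)/(d_1/d_2)² = 6.250 / (0.750)² = 11.11.

11.1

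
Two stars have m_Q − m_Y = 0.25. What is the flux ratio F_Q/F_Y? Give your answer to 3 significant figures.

F_Q/F_Y = 10^(−(m_Q − m_Y)/2.5) = 10^(-0.25/2.5) = 10^-0.100 = 0.7943.

0.794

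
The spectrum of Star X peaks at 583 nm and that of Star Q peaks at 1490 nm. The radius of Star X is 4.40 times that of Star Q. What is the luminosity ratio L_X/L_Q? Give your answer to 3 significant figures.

826

Wien's law gives T ∝ 1/λ_max, so T_X/T_Q = λ_Q/λ_X = 1490/583 = 2.556.
Then L ∝ R²T⁴ gives L_X/L_Q = (4.40)² × (2.556)⁴ = 19.36 × 42.66 = 826.0.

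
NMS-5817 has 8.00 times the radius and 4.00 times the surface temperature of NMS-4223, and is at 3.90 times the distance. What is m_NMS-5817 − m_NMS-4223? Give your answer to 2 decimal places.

L_NMS-5817/L_NMS-4223 = (8.00)²(4.00)⁴ = 1.638×10^4.
F_NMS-5817/F_NMS-4223 = (L_NMS-5817/L_NMS-4223)/(d_NMS-5817/d_NMS-4223)² = 1.638×10^4/15.21 = 1077.
m_NMS-5817 − m_NMS-4223 = −2.5 log₁₀(1077) = -7.58.

-7.58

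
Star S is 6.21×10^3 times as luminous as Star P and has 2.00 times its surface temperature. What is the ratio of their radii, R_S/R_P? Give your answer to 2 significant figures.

20

L ∝ R²T⁴ gives R ∝ √L / T², so
R_S/R_P = √(6.21×10^3) / (2.00)² = 78.80 / 4.000 = 19.70.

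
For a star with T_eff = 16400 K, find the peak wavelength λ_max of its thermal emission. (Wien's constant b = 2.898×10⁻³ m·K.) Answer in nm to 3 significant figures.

λ_max = b/T = 2.898×10⁻³ / 16400 = 1.77×10^-7 m = 176.7 nm.

177 nm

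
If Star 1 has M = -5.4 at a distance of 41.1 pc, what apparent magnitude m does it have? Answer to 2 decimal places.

m = M + 5 log₁₀(d/10 pc) = -5.4 + 5 log₁₀(41.1/10)
  = -5.4 + 5 × 0.614 = -5.4 + 3.07 = -2.33.

-2.33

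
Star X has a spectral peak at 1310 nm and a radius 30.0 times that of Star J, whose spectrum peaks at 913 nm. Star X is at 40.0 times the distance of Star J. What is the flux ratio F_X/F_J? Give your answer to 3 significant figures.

0.133

Wien's law: T_X/T_J = λ_J/λ_X = 913/1310 = 0.6969.
L_X/L_J = (R_X/R_J)²(T_X/T_J)⁴ = (30.0)²(0.6969)⁴ = 212.3.
F_X/F_J = (L_X/L_J)/(d_X/d_J)² = 212.3/(40.0)² = 0.1327.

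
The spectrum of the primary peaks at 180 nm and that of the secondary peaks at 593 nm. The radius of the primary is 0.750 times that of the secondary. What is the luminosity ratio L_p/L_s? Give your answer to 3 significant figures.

66.3

Wien's law gives T ∝ 1/λ_max, so T_p/T_s = λ_s/λ_p = 593/180 = 3.294.
Then L ∝ R²T⁴ gives L_p/L_s = (0.750)² × (3.294)⁴ = 0.5625 × 117.8 = 66.26.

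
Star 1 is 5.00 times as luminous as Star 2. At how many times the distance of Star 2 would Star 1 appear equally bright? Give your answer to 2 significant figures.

Equal flux requires L_1/d_1² = L_2/d_2², so d_1/d_2 = √(L_1/L_2)
= √(5.00) = 2.236.

2.2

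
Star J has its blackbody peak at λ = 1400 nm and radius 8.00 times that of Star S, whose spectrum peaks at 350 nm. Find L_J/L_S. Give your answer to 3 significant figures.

0.250

Wien's law gives T ∝ 1/λ_max, so T_J/T_S = λ_S/λ_J = 350/1400 = 0.2500.
Then L ∝ R²T⁴ gives L_J/L_S = (8.00)² × (0.2500)⁴ = 64.00 × 0.003906 = 0.2500.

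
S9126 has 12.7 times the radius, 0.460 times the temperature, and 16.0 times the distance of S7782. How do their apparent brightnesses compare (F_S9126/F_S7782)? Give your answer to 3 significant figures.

L_S9126/L_S7782 = (R_S9126/R_S7782)²(T_S9126/T_S7782)⁴ = (12.7)² × (0.460)⁴ = 7.222.
F_S9126/F_S7782 = (L_S9126/L_S7782)/(d_S9126/d_S7782)² = 7.222 / (16.0)² = 0.02821.

0.0282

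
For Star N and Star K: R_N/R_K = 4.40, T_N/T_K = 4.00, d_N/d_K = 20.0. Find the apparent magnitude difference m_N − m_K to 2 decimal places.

L_N/L_K = (4.40)²(4.00)⁴ = 4956.
F_N/F_K = (L_N/L_K)/(d_N/d_K)² = 4956/400.0 = 12.39.
m_N − m_K = −2.5 log₁₀(12.39) = -2.73.

-2.73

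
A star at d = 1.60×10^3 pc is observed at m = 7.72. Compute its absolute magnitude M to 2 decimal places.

-3.30

M = m − 5 log₁₀(d/10 pc) = 7.72 − 5 log₁₀(1.60×10^3/10)
  = 7.72 − 5 × 2.204 = 7.72 − 11.02 = -3.30.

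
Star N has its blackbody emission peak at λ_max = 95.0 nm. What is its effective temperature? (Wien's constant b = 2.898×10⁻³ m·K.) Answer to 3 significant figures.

3.05×10^4 K

T = b/λ_max = 2.898×10⁻³ / (95.0×10⁻⁹) = 3.051×10^4 K.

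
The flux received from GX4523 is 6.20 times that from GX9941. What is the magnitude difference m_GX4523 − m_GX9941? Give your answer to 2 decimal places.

-1.98

m_GX4523 − m_GX9941 = −2.5 log₁₀(F_GX4523/F_GX9941) = −2.5 log₁₀(6.20) = −2.5 × (0.792) = -1.981.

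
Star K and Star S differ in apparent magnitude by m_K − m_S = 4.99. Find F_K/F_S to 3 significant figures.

F_K/F_S = 10^(−(m_K − m_S)/2.5) = 10^(-4.99/2.5) = 10^-1.996 = 0.01009.

0.0101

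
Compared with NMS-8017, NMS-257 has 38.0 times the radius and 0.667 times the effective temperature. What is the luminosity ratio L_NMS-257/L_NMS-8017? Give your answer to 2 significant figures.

From the Stefan–Boltzmann law, L ∝ R²T⁴, so
L_NMS-257/L_NMS-8017 = (R_NMS-257/R_NMS-8017)² (T_NMS-257/T_NMS-8017)⁴ = (38.0)² × (0.667)⁴ = 1444 × 0.1979 = 285.8.

2.9×10^2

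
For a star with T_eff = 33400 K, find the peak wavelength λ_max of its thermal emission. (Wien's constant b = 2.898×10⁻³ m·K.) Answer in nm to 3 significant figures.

86.8 nm

λ_max = b/T = 2.898×10⁻³ / 33400 = 8.68×10^-8 m = 86.77 nm.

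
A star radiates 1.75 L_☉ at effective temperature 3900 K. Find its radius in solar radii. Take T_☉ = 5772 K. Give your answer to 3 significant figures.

R/R_☉ = √(L/L_☉) / (T/T_☉)² = √(1.75) / (0.6757)²
       = 1.323 / 0.4565 = 2.898.

2.90 solar radii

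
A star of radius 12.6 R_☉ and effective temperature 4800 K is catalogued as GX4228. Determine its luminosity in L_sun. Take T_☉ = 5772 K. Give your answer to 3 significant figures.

75.9 L_sun

L/L_☉ = (R/R_☉)² (T/T_☉)⁴ = (12.6)² × (4800/5772)⁴
       = 158.8 × (0.8316)⁴ = 158.8 × 0.4783 = 75.93.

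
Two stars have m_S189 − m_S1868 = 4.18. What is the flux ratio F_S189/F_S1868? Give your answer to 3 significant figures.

0.0213

F_S189/F_S1868 = 10^(−(m_S189 − m_S1868)/2.5) = 10^(-4.18/2.5) = 10^-1.672 = 0.02128.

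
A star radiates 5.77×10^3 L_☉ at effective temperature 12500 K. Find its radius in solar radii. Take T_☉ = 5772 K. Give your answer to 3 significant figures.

R/R_☉ = √(L/L_☉) / (T/T_☉)² = √(5.77×10^3) / (2.166)²
       = 75.96 / 4.690 = 16.20.

16.2 solar radii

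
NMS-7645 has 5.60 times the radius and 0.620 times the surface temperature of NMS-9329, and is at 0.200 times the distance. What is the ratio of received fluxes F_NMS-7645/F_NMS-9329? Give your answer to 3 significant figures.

116

L_NMS-7645/L_NMS-9329 = (R_NMS-7645/R_NMS-9329)²(T_NMS-7645/T_NMS-9329)⁴ = (5.60)² × (0.620)⁴ = 4.634.
F_NMS-7645/F_NMS-9329 = (L_NMS-7645/L_NMS-9329)/(d_NMS-7645/d_NMS-9329)² = 4.634 / (0.200)² = 115.8.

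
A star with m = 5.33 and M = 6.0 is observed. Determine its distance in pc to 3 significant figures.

7.35 pc

m − M = 5 log₁₀(d/10 pc)
5.33 − (6.0) = -0.67 = 5 log₁₀(d/10)
d = 10 × 10^(-0.67/5) = 10 × 10^-0.134 = 7.345 pc.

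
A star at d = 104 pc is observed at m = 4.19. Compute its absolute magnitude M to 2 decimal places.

M = m − 5 log₁₀(d/10 pc) = 4.19 − 5 log₁₀(104/10)
  = 4.19 − 5 × 1.017 = 4.19 − 5.09 = -0.90.

-0.90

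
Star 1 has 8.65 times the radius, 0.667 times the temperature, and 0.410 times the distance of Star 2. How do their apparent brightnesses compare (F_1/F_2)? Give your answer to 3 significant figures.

L_1/L_2 = (R_1/R_2)²(T_1/T_2)⁴ = (8.65)² × (0.667)⁴ = 14.81.
F_1/F_2 = (L_1/L_2)/(d_1/d_2)² = 14.81 / (0.410)² = 88.10.

88.1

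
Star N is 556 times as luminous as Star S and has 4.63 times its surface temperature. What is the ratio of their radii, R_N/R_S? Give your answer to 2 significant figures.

1.1

L ∝ R²T⁴ gives R ∝ √L / T², so
R_N/R_S = √(556) / (4.63)² = 23.58 / 21.44 = 1.100.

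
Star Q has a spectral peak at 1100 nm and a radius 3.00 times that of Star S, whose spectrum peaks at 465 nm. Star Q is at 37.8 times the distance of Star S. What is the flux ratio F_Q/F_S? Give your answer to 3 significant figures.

2.01×10^-4

Wien's law: T_Q/T_S = λ_S/λ_Q = 465/1100 = 0.4227.
L_Q/L_S = (R_Q/R_S)²(T_Q/T_S)⁴ = (3.00)²(0.4227)⁴ = 0.2874.
F_Q/F_S = (L_Q/L_S)/(d_Q/d_S)² = 0.2874/(37.8)² = 2.011×10^-4.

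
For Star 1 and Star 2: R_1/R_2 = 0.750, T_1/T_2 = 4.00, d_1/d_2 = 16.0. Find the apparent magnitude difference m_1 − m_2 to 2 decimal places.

L_1/L_2 = (0.750)²(4.00)⁴ = 144.0.
F_1/F_2 = (L_1/L_2)/(d_1/d_2)² = 144.0/256.0 = 0.5625.
m_1 − m_2 = −2.5 log₁₀(0.5625) = 0.62.

0.62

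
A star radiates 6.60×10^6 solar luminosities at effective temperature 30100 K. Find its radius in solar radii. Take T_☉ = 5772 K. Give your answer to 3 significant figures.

R/R_☉ = √(L/L_☉) / (T/T_☉)² = √(6.60×10^6) / (5.215)²
       = 2569 / 27.19 = 94.47.

94.5 solar radii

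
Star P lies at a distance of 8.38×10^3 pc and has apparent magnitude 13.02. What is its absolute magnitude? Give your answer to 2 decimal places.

-1.60

M = m − 5 log₁₀(d/10 pc) = 13.02 − 5 log₁₀(8.38×10^3/10)
  = 13.02 − 5 × 2.923 = 13.02 − 14.62 = -1.60.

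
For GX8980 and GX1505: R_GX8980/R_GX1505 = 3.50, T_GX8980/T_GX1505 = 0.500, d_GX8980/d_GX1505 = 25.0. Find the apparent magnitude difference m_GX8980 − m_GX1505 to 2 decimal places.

7.28

L_GX8980/L_GX1505 = (3.50)²(0.500)⁴ = 0.7656.
F_GX8980/F_GX1505 = (L_GX8980/L_GX1505)/(d_GX8980/d_GX1505)² = 0.7656/625.0 = 0.001225.
m_GX8980 − m_GX1505 = −2.5 log₁₀(0.001225) = 7.28.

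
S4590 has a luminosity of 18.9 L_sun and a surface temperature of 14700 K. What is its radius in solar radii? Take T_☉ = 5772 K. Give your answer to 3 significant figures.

R/R_☉ = √(L/L_☉) / (T/T_☉)² = √(18.9) / (2.547)²
       = 4.347 / 6.486 = 0.6703.

0.670 solar radii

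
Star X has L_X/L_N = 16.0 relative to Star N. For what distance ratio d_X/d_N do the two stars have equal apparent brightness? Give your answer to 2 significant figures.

Equal flux requires L_X/d_X² = L_N/d_N², so d_X/d_N = √(L_X/L_N)
= √(16.0) = 4.000.

4.0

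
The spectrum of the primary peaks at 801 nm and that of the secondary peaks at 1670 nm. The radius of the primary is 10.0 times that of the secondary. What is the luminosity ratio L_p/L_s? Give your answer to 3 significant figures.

Wien's law gives T ∝ 1/λ_max, so T_p/T_s = λ_s/λ_p = 1670/801 = 2.085.
Then L ∝ R²T⁴ gives L_p/L_s = (10.0)² × (2.085)⁴ = 100.0 × 18.89 = 1889.

1.89×10^3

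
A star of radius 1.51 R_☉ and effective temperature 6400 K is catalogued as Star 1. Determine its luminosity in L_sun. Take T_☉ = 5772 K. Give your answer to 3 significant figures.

3.45 L_sun

L/L_☉ = (R/R_☉)² (T/T_☉)⁴ = (1.51)² × (6400/5772)⁴
       = 2.280 × (1.109)⁴ = 2.280 × 1.512 = 3.446.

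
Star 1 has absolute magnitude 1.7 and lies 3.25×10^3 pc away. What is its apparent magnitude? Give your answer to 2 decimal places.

m = M + 5 log₁₀(d/10 pc) = 1.7 + 5 log₁₀(3.25×10^3/10)
  = 1.7 + 5 × 2.512 = 1.7 + 12.56 = 14.26.

14.26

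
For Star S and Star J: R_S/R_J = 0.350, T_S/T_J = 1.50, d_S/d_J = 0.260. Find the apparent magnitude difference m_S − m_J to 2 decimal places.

L_S/L_J = (0.350)²(1.50)⁴ = 0.6202.
F_S/F_J = (L_S/L_J)/(d_S/d_J)² = 0.6202/0.06760 = 9.174.
m_S − m_J = −2.5 log₁₀(9.174) = -2.41.

-2.41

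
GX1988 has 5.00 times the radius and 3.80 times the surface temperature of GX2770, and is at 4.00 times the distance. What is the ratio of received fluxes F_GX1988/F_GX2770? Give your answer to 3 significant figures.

L_GX1988/L_GX2770 = (R_GX1988/R_GX2770)²(T_GX1988/T_GX2770)⁴ = (5.00)² × (3.80)⁴ = 5213.
F_GX1988/F_GX2770 = (L_GX1988/L_GX2770)/(d_GX1988/d_GX2770)² = 5213 / (4.00)² = 325.8.

326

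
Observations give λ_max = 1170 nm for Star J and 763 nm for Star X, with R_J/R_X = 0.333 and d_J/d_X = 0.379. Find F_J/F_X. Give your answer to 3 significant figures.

Wien's law: T_J/T_X = λ_X/λ_J = 763/1170 = 0.6521.
L_J/L_X = (R_J/R_X)²(T_J/T_X)⁴ = (0.333)²(0.6521)⁴ = 0.02006.
F_J/F_X = (L_J/L_X)/(d_J/d_X)² = 0.02006/(0.379)² = 0.1396.

0.140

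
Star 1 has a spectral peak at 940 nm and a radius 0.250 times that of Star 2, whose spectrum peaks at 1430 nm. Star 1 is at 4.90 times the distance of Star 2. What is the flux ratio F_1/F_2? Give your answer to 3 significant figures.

0.0139

Wien's law: T_1/T_2 = λ_2/λ_1 = 1430/940 = 1.521.
L_1/L_2 = (R_1/R_2)²(T_1/T_2)⁴ = (0.250)²(1.521)⁴ = 0.3347.
F_1/F_2 = (L_1/L_2)/(d_1/d_2)² = 0.3347/(4.90)² = 0.01394.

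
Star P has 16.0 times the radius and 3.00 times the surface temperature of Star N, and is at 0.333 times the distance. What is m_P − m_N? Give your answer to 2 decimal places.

L_P/L_N = (16.0)²(3.00)⁴ = 2.074×10^4.
F_P/F_N = (L_P/L_N)/(d_P/d_N)² = 2.074×10^4/0.1109 = 1.870×10^5.
m_P − m_N = −2.5 log₁₀(1.870×10^5) = -13.18.

-13.18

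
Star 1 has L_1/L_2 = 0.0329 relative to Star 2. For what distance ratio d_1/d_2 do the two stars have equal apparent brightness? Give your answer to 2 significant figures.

Equal flux requires L_1/d_1² = L_2/d_2², so d_1/d_2 = √(L_1/L_2)
= √(0.0329) = 0.1814.

0.18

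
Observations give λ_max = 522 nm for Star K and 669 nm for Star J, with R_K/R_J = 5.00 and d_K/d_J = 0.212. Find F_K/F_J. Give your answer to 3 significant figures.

Wien's law: T_K/T_J = λ_J/λ_K = 669/522 = 1.282.
L_K/L_J = (R_K/R_J)²(T_K/T_J)⁴ = (5.00)²(1.282)⁴ = 67.45.
F_K/F_J = (L_K/L_J)/(d_K/d_J)² = 67.45/(0.212)² = 1501.

1.50×10^3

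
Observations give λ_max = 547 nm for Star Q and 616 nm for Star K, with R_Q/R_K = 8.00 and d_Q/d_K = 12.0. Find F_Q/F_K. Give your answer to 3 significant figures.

Wien's law: T_Q/T_K = λ_K/λ_Q = 616/547 = 1.126.
L_Q/L_K = (R_Q/R_K)²(T_Q/T_K)⁴ = (8.00)²(1.126)⁴ = 102.9.
F_Q/F_K = (L_Q/L_K)/(d_Q/d_K)² = 102.9/(12.0)² = 0.7148.

0.715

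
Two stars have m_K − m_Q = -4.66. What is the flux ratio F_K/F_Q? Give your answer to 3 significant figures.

F_K/F_Q = 10^(−(m_K − m_Q)/2.5) = 10^(4.66/2.5) = 10^1.864 = 73.11.

73.1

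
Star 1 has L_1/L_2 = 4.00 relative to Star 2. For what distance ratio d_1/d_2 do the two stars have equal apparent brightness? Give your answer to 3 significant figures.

Equal flux requires L_1/d_1² = L_2/d_2², so d_1/d_2 = √(L_1/L_2)
= √(4.00) = 2.000.

2.00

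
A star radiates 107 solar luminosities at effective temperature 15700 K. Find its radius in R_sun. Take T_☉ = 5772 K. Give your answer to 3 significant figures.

R/R_☉ = √(L/L_☉) / (T/T_☉)² = √(107) / (2.720)²
       = 10.34 / 7.399 = 1.398.

1.40 R_sun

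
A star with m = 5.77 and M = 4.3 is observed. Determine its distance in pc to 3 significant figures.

m − M = 5 log₁₀(d/10 pc)
5.77 − (4.3) = 1.47 = 5 log₁₀(d/10)
d = 10 × 10^(1.47/5) = 10 × 10^0.294 = 19.68 pc.

19.7 pc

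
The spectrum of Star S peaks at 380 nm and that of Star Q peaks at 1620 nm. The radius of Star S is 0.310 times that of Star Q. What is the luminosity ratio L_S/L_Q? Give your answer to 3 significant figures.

31.7

Wien's law gives T ∝ 1/λ_max, so T_S/T_Q = λ_Q/λ_S = 1620/380 = 4.263.
Then L ∝ R²T⁴ gives L_S/L_Q = (0.310)² × (4.263)⁴ = 0.09610 × 330.3 = 31.74.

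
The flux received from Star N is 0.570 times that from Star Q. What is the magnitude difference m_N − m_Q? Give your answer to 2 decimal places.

m_N − m_Q = −2.5 log₁₀(F_N/F_Q) = −2.5 log₁₀(0.570) = −2.5 × (-0.244) = 0.610.

0.61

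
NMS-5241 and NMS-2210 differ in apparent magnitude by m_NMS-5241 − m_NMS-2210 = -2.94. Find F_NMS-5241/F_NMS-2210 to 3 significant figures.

F_NMS-5241/F_NMS-2210 = 10^(−(m_NMS-5241 − m_NMS-2210)/2.5) = 10^(2.94/2.5) = 10^1.176 = 15.00.

15.0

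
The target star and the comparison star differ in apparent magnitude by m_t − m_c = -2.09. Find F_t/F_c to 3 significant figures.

6.85

F_t/F_c = 10^(−(m_t − m_c)/2.5) = 10^(2.09/2.5) = 10^0.836 = 6.855.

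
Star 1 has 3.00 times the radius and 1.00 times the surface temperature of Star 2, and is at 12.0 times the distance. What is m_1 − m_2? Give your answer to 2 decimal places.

3.01

L_1/L_2 = (3.00)²(1.00)⁴ = 9.000.
F_1/F_2 = (L_1/L_2)/(d_1/d_2)² = 9.000/144.0 = 0.06250.
m_1 − m_2 = −2.5 log₁₀(0.06250) = 3.01.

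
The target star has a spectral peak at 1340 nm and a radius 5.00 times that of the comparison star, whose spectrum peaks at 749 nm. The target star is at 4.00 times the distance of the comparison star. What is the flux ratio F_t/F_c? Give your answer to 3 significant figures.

Wien's law: T_t/T_c = λ_c/λ_t = 749/1340 = 0.5590.
L_t/L_c = (R_t/R_c)²(T_t/T_c)⁴ = (5.00)²(0.5590)⁴ = 2.440.
F_t/F_c = (L_t/L_c)/(d_t/d_c)² = 2.440/(4.00)² = 0.1525.

0.153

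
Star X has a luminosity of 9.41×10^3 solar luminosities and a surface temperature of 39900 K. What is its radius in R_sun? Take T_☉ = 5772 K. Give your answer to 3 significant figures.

R/R_☉ = √(L/L_☉) / (T/T_☉)² = √(9.41×10^3) / (6.913)²
       = 97.01 / 47.79 = 2.030.

2.03 R_sun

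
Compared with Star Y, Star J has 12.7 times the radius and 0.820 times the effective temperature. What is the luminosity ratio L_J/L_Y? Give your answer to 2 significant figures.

From the Stefan–Boltzmann law, L ∝ R²T⁴, so
L_J/L_Y = (R_J/R_Y)² (T_J/T_Y)⁴ = (12.7)² × (0.820)⁴ = 161.3 × 0.4521 = 72.92.

73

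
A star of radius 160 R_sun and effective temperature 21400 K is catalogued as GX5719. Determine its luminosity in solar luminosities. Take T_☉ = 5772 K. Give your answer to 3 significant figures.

4.84×10^6 solar luminosities

L/L_☉ = (R/R_☉)² (T/T_☉)⁴ = (160)² × (21400/5772)⁴
       = 2.560×10^4 × (3.708)⁴ = 2.560×10^4 × 189.0 = 4.837×10^6.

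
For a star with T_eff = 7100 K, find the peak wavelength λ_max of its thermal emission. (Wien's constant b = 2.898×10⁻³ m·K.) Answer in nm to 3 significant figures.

408 nm

λ_max = b/T = 2.898×10⁻³ / 7100 = 4.08×10^-7 m = 408.2 nm.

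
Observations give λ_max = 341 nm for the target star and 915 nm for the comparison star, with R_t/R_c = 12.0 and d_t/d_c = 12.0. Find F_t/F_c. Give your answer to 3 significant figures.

51.8

Wien's law: T_t/T_c = λ_c/λ_t = 915/341 = 2.683.
L_t/L_c = (R_t/R_c)²(T_t/T_c)⁴ = (12.0)²(2.683)⁴ = 7465.
F_t/F_c = (L_t/L_c)/(d_t/d_c)² = 7465/(12.0)² = 51.84.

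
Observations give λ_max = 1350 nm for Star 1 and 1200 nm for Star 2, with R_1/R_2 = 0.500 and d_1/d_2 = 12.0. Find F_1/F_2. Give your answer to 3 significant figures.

Wien's law: T_1/T_2 = λ_2/λ_1 = 1200/1350 = 0.8889.
L_1/L_2 = (R_1/R_2)²(T_1/T_2)⁴ = (0.500)²(0.8889)⁴ = 0.1561.
F_1/F_2 = (L_1/L_2)/(d_1/d_2)² = 0.1561/(12.0)² = 0.001084.

0.00108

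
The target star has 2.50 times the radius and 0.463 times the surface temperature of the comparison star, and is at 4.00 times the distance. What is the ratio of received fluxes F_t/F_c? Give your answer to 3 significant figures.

0.0180

L_t/L_c = (R_t/R_c)²(T_t/T_c)⁴ = (2.50)² × (0.463)⁴ = 0.2872.
F_t/F_c = (L_t/L_c)/(d_t/d_c)² = 0.2872 / (4.00)² = 0.01795.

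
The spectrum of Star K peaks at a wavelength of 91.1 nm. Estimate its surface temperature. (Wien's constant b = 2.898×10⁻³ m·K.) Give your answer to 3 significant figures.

3.18×10^4 K

T = b/λ_max = 2.898×10⁻³ / (91.1×10⁻⁹) = 3.181×10^4 K.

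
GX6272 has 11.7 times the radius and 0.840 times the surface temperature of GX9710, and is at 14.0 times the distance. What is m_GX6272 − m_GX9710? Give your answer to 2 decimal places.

L_GX6272/L_GX9710 = (11.7)²(0.840)⁴ = 68.15.
F_GX6272/F_GX9710 = (L_GX6272/L_GX9710)/(d_GX6272/d_GX9710)² = 68.15/196.0 = 0.3477.
m_GX6272 − m_GX9710 = −2.5 log₁₀(0.3477) = 1.15.

1.15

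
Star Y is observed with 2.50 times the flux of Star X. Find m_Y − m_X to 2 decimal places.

m_Y − m_X = −2.5 log₁₀(F_Y/F_X) = −2.5 log₁₀(2.50) = −2.5 × (0.398) = -0.995.

-0.99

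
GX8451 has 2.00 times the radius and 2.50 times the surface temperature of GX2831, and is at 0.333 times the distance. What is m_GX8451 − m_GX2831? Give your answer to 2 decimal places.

L_GX8451/L_GX2831 = (2.00)²(2.50)⁴ = 156.2.
F_GX8451/F_GX2831 = (L_GX8451/L_GX2831)/(d_GX8451/d_GX2831)² = 156.2/0.1109 = 1409.
m_GX8451 − m_GX2831 = −2.5 log₁₀(1409) = -7.87.

-7.87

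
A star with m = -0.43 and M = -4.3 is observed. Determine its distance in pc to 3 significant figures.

m − M = 5 log₁₀(d/10 pc)
-0.43 − (-4.3) = 3.87 = 5 log₁₀(d/10)
d = 10 × 10^(3.87/5) = 10 × 10^0.774 = 59.43 pc.

59.4 pc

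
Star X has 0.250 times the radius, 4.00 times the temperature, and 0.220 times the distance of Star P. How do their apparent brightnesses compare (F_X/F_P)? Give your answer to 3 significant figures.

L_X/L_P = (R_X/R_P)²(T_X/T_P)⁴ = (0.250)² × (4.00)⁴ = 16.00.
F_X/F_P = (L_X/L_P)/(d_X/d_P)² = 16.00 / (0.220)² = 330.6.

331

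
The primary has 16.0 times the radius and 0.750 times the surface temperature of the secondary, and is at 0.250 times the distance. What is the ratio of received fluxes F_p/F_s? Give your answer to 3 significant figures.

L_p/L_s = (R_p/R_s)²(T_p/T_s)⁴ = (16.0)² × (0.750)⁴ = 81.00.
F_p/F_s = (L_p/L_s)/(d_p/d_s)² = 81.00 / (0.250)² = 1296.

1.30×10^3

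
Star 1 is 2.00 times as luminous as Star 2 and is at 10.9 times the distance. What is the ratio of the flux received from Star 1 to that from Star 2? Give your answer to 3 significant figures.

F = L/(4πd²), so F_1/F_2 = (L_1/L_2) / (d_1/d_2)²
= 2.00 / (10.9)² = 2.00 / 118.8 = 0.01683.

0.0168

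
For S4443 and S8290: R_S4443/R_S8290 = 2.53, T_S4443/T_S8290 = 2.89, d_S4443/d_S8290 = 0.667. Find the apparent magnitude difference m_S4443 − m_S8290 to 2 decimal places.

-7.50

L_S4443/L_S8290 = (2.53)²(2.89)⁴ = 446.5.
F_S4443/F_S8290 = (L_S4443/L_S8290)/(d_S4443/d_S8290)² = 446.5/0.4449 = 1004.
m_S4443 − m_S8290 = −2.5 log₁₀(1004) = -7.50.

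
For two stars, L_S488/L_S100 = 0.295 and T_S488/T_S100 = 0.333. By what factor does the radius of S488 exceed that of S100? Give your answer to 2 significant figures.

4.9

L ∝ R²T⁴ gives R ∝ √L / T², so
R_S488/R_S100 = √(0.295) / (0.333)² = 0.5431 / 0.1109 = 4.898.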